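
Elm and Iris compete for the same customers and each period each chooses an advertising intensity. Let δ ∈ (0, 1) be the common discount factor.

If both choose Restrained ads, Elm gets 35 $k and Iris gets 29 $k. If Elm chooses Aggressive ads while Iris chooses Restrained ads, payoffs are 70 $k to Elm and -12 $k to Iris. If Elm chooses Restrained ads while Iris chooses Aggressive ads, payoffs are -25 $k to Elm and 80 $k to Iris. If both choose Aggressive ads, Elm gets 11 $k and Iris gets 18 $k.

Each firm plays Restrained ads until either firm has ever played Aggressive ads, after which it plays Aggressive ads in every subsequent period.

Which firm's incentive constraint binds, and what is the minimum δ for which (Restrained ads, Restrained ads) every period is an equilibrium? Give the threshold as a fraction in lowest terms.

Iris; δ ≥ 51/62

Elm's threshold: (70−35)/(70−11) = 35/59.
Iris's threshold: (80−29)/(80−18) = 51/62.
35/59 < 51/62, so Iris binds and δ* = 51/62.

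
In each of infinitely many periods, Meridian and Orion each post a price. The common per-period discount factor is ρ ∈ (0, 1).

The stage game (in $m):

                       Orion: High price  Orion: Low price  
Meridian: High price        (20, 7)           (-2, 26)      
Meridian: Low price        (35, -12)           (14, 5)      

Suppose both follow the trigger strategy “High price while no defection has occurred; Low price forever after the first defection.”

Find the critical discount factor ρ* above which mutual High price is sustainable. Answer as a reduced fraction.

Meridian: cooperation gives 20 each period; deviation gives 35 once then 14 forever.
  20/(1−ρ) ≥ 35 + 14ρ/(1−ρ) ⇒ ρ ≥ 15/21 = 5/7.
Orion: cooperation gives 7 each period; deviation gives 26 once then 5 forever.
  ρ ≥ 19/21.
Both must hold, so the binding constraint is Orion's: ρ ≥ 19/21.

19/21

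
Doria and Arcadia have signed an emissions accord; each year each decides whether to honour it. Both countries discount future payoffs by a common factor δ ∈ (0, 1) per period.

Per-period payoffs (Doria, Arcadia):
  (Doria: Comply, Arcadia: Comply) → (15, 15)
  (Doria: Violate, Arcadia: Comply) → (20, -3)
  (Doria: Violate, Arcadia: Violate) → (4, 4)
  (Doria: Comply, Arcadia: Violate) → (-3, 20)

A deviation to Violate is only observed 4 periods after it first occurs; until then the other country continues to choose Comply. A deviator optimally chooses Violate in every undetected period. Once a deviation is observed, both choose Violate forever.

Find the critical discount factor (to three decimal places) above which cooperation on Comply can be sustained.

A deviator earns 20 for 4 periods, then 4 forever; cooperating earns 15 forever. Multiplying the IC by (1−δ):
15 ≥ 20(1−δ^4) + 4δ^4, so 16·δ^4 ≥ 5 and δ^4 ≥ 5/16.
δ ≥ (5/16)^(1/4) ≈ 0.748.

0.748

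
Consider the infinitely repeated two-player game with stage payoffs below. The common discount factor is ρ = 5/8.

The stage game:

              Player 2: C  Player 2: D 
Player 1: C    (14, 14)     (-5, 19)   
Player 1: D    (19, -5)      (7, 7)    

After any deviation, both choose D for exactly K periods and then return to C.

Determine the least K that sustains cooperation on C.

IC: ρ(1−ρ^K)/(1−ρ) ≥ (19−14)/(14−7) = 5/7.
With ρ = 5/8: need 1 − ρ^K ≥ 5/7·(1−5/8)/(5/8), i.e. ρ^K ≤ 0.5714.
Since (5/8)^1 = 0.6250 and (5/8)^2 = 0.3906, the smallest such K is 2.

2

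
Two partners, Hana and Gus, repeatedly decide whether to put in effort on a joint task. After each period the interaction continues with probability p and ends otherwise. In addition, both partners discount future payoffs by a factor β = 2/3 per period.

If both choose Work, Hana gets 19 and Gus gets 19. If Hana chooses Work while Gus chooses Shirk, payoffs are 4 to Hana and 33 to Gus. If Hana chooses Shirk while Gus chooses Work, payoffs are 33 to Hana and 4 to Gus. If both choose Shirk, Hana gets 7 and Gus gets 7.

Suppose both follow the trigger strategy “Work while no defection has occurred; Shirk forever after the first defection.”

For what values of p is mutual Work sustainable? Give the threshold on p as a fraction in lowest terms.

Expected continuation weight on next period's payoff is β·p = 2/3·p, which plays the role of the discount factor.
Cooperation requires 2/3·p ≥ (33−19)/(33−7) = 7/13, hence p ≥ 21/26.

21/26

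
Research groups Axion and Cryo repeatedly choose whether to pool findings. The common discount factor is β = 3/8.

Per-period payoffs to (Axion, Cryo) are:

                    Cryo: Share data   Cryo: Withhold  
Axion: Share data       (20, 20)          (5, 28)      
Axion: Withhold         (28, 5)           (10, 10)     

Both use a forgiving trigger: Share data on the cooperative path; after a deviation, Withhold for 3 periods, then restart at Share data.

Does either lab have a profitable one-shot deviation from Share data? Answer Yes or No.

Yes

Comparing payoff streams over the 4 periods until play realigns: cooperate → 20(1+β+…+β^3); deviate → 28 + 10(β+…+β^3).
Cooperation is sustained iff (20−10)(β+…+β^3) ≥ 28−20.
β+…+β^3 = 3/8·(1−(3/8)^3)/(1−3/8) = 0.5684, and (28−20)/(20−10) = 0.8000.
0.5684 < 0.8000, so cooperation is not sustainable.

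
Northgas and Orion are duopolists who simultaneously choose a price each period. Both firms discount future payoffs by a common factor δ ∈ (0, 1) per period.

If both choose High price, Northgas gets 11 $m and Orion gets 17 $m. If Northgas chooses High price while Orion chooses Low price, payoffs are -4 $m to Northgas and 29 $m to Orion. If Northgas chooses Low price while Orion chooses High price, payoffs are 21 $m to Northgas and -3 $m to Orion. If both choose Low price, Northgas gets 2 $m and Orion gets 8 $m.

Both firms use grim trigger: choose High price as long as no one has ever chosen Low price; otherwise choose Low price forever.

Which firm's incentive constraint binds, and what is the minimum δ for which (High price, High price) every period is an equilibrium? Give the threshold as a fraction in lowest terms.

Orion; δ ≥ 4/7

Northgas's threshold: (21−11)/(21−2) = 10/19.
Orion's threshold: (29−17)/(29−8) = 4/7.
10/19 < 4/7, so Orion binds and δ* = 4/7.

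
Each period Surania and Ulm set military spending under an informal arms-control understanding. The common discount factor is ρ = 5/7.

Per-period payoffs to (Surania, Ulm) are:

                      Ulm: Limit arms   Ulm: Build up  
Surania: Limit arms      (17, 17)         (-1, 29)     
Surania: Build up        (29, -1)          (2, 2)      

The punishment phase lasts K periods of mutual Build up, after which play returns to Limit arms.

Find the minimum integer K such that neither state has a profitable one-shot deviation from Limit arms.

IC: ρ(1−ρ^K)/(1−ρ) ≥ (29−17)/(17−2) = 4/5.
With ρ = 5/7: need 1 − ρ^K ≥ 4/5·(1−5/7)/(5/7), i.e. ρ^K ≤ 0.6800.
Since (5/7)^1 = 0.7143 and (5/7)^2 = 0.5102, the smallest such K is 2.

2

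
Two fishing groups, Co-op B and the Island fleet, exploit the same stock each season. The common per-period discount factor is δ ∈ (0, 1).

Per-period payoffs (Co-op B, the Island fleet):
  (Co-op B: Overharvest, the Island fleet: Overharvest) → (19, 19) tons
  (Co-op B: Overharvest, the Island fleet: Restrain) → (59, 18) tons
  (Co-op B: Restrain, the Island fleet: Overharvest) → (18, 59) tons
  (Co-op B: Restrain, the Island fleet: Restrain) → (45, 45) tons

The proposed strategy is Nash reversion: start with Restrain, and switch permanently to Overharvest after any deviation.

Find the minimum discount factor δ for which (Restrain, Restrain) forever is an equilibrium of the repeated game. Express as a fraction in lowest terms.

7/20

Cooperation forever yields 45 each period: 45/(1−δ).
Deviating yields 59 once, then 19 forever: 59 + 19δ/(1−δ).
No profitable deviation requires 45/(1−δ) ≥ 59 + 19δ/(1−δ).
Multiplying by (1−δ): 45 ≥ 59(1−δ) + 19δ = 59 − 40δ.
So 40δ ≥ 14, i.e. δ ≥ 14/40 = 7/20.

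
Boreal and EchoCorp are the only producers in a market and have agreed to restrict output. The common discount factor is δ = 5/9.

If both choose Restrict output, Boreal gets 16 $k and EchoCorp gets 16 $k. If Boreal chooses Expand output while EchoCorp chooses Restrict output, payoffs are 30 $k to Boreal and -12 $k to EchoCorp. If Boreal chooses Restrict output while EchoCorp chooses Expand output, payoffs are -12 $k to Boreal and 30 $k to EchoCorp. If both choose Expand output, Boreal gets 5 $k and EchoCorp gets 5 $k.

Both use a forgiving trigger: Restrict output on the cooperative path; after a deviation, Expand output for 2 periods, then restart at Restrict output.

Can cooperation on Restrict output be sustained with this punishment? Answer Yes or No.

No

A one-shot deviation gives 30 now, then 5 for 2 periods, then back to 16.
Gain from deviating: (30−16) today; loss: (16−5) in each of the next 2 periods.
No-deviation condition: (16−5)(δ+…+δ^2) ≥ 30−16, i.e. δ+…+δ^2 ≥ 14/11.
At δ = 5/9: δ+…+δ^2 = 0.8642 < 1.2727.
So cooperation is not sustainable.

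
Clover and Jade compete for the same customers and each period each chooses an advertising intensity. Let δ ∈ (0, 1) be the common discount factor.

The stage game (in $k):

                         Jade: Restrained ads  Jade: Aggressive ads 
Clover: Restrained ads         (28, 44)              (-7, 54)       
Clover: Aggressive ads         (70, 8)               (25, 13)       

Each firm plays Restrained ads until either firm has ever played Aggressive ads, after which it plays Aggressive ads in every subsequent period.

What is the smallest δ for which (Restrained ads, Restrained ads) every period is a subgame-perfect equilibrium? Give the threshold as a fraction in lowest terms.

Clover's threshold: (70−28)/(70−25) = 14/15.
Jade's threshold: (54−44)/(54−13) = 10/41.
14/15 > 10/41, so Clover binds and δ* = 14/15.

14/15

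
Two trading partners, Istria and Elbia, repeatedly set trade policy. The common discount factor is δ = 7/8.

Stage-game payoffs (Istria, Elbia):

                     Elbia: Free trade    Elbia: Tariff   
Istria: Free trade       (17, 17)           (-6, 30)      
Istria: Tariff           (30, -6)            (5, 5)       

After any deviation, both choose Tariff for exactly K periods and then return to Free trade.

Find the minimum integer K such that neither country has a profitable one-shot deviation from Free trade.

No profitable deviation requires (17−5)(δ+…+δ^K) ≥ 30−17, i.e. δ+…+δ^K ≥ 13/12 ≈ 1.0833.
With δ = 7/8, the partial sums are K=1: 0.8750, K=2: 1.6406.
K = 2 is the first length at which the sum reaches 1.0833.

2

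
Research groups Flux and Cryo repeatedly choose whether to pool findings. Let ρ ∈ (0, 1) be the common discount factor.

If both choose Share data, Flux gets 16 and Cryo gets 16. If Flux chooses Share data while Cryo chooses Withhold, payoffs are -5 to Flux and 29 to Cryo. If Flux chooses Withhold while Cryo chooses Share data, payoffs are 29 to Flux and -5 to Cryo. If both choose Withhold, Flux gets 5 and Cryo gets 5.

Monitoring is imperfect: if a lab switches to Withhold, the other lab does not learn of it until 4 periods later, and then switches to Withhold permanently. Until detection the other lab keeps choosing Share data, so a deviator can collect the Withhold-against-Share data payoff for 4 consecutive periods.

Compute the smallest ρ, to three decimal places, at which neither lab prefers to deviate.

0.858

A deviator earns 29 for 4 periods, then 5 forever; cooperating earns 16 forever. Multiplying the IC by (1−ρ):
16 ≥ 29(1−ρ^4) + 5ρ^4, so 24·ρ^4 ≥ 13 and ρ^4 ≥ 13/24.
ρ ≥ (13/24)^(1/4) ≈ 0.858.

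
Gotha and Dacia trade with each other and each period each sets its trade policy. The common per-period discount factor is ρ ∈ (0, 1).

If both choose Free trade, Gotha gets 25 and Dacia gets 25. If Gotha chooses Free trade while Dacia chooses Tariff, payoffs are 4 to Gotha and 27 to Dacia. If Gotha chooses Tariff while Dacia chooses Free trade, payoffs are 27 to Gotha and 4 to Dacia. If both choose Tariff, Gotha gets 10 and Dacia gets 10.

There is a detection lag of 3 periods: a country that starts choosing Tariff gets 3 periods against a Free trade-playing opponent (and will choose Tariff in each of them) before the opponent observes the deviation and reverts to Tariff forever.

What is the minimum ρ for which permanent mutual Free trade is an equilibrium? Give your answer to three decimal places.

A deviator earns 27 for 3 periods, then 10 forever; cooperating earns 25 forever. Multiplying the IC by (1−ρ):
25 ≥ 27(1−ρ^3) + 10ρ^3, so 17·ρ^3 ≥ 2 and ρ^3 ≥ 2/17.
ρ ≥ (2/17)^(1/3) ≈ 0.490.

0.490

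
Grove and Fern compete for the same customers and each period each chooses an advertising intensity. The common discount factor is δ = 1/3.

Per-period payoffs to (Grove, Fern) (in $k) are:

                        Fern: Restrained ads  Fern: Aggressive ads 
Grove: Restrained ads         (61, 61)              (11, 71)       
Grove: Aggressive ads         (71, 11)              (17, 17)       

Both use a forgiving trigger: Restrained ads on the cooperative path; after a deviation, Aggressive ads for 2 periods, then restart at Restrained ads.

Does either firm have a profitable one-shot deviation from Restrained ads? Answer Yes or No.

No

IC: δ+…+δ^2 ≥ (71−61)/(61−17) = 5/22.
At δ = 1/3: partial sum = 0.4444 ≥ 0.2273. Cooperation sustainable.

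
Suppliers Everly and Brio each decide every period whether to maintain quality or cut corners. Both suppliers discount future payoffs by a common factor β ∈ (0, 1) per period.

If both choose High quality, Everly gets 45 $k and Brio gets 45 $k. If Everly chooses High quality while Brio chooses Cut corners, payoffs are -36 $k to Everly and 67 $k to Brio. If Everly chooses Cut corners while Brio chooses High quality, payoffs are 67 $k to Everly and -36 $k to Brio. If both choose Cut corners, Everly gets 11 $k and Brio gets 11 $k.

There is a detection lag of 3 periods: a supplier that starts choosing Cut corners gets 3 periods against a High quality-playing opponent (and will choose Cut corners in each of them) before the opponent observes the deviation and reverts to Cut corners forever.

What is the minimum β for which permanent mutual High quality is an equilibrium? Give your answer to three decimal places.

Deviating for the 3 undetected periods gains 67−45 = 22 per period over cooperation, then loses 45−11 = 34 per period forever once punishment starts.
Gain: 22(1 + β + … + β^2); loss: 34·β^3/(1−β).
No profitable deviation ⇔ 22(1−β^3) ≤ 34·β^3, i.e. β^3 ≥ 22/(22+34) = 11/28.
Hence β ≥ (11/28)^(1/3) ≈ 0.732.

0.732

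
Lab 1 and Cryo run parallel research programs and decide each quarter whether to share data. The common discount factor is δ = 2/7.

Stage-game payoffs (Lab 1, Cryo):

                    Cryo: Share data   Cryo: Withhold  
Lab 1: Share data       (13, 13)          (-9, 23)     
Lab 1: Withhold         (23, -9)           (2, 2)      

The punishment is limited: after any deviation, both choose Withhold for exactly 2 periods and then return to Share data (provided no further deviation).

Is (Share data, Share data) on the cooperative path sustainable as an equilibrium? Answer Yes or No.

No

IC: δ+…+δ^2 ≥ (23−13)/(13−2) = 10/11.
At δ = 2/7: partial sum = 0.3673 < 0.9091. Cooperation not sustainable.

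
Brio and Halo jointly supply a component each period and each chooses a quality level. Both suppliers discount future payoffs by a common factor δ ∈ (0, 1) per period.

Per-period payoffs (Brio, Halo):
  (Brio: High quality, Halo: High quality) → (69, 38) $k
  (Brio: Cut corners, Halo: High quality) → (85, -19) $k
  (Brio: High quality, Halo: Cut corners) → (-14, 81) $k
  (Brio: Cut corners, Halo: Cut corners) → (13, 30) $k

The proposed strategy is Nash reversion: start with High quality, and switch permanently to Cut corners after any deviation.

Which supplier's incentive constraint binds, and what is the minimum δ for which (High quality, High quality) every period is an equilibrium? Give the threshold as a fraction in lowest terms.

Halo; δ ≥ 43/51

For Brio: deviation gain 85−69 = 16, per-period punishment loss 69−13 = 56. IC gives δ ≥ 16/72 = 2/9.
For Halo: gain 43, loss 8 per period, so δ ≥ 43/51.
The tighter constraint is Halo's, so cooperation needs δ ≥ 43/51.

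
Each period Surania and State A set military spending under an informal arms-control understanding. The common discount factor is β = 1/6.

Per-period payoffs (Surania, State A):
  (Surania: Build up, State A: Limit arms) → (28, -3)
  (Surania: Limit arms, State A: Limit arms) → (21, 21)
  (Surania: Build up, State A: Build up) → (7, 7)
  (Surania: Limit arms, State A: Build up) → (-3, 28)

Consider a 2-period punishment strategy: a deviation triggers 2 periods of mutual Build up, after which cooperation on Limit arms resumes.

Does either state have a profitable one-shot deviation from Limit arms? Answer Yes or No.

IC: β+…+β^2 ≥ (28−21)/(21−7) = 1/2.
At β = 1/6: partial sum = 0.1944 < 0.5000. Cooperation not sustainable.

Yes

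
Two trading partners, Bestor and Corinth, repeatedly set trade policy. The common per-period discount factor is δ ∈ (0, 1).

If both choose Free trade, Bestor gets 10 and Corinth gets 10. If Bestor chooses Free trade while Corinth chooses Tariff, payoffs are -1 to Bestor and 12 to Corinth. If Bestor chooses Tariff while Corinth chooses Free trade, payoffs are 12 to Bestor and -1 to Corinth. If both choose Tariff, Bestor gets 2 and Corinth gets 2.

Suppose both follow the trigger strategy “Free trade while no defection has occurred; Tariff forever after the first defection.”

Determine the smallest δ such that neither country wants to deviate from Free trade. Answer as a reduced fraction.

One-period gain from deviating is 12 − 10 = 2. The loss is 10 − 2 = 8 in every subsequent period, with present value 8·δ/(1−δ).
Deviation is unprofitable when 8·δ/(1−δ) ≥ 2, i.e. δ/(1−δ) ≥ 1/4.
Equivalently δ ≥ 2/(2+8) = 1/5.

1/5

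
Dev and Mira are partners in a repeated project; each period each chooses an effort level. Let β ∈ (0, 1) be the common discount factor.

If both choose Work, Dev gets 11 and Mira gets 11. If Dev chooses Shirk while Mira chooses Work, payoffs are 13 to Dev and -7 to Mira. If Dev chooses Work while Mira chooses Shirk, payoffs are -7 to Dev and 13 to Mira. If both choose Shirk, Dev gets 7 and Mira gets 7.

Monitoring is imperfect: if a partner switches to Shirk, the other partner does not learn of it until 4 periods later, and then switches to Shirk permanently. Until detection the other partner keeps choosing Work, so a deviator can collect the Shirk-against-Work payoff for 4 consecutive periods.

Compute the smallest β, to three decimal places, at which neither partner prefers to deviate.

0.760

A deviator earns 13 for 4 periods, then 7 forever; cooperating earns 11 forever. Multiplying the IC by (1−β):
11 ≥ 13(1−β^4) + 7β^4, so 6·β^4 ≥ 2 and β^4 ≥ 1/3.
β ≥ (1/3)^(1/4) ≈ 0.760.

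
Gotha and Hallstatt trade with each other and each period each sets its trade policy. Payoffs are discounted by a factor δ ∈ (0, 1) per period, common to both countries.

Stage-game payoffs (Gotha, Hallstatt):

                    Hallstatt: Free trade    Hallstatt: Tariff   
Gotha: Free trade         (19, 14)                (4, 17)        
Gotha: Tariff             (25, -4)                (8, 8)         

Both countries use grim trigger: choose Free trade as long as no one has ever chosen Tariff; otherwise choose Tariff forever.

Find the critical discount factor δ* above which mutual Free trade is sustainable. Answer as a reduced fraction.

Gotha: cooperation gives 19 each period; deviation gives 25 once then 8 forever.
  19/(1−δ) ≥ 25 + 8δ/(1−δ) ⇒ δ ≥ 6/17.
Hallstatt: cooperation gives 14 each period; deviation gives 17 once then 8 forever.
  δ ≥ 3/9 = 1/3.
Both must hold, so the binding constraint is Gotha's: δ ≥ 6/17.

6/17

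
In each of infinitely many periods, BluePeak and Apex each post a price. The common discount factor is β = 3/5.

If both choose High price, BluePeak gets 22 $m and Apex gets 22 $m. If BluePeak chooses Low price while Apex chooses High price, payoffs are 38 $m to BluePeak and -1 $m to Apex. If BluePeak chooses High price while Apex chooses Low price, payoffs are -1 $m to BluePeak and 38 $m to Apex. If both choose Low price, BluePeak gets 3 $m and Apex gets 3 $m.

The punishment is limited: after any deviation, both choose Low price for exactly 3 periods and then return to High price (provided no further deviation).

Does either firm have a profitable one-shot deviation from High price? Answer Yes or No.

IC: β+…+β^3 ≥ (38−22)/(22−3) = 16/19.
At β = 3/5: partial sum = 1.1760 ≥ 0.8421. Cooperation sustainable.

No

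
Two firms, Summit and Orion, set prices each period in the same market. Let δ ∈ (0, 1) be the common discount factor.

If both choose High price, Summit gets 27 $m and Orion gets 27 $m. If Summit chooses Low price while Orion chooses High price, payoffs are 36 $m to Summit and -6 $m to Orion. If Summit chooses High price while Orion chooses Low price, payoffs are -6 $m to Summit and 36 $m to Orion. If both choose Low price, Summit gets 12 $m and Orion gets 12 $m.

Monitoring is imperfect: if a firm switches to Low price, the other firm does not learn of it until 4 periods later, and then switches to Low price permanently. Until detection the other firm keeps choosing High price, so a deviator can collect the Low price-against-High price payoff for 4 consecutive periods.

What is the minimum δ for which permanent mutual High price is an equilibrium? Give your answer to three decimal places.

0.783

The best deviation is to choose Low price for all 4 undetected periods, earning 36 each, then 12 forever once detected.
Deviation value: 36(1−δ^4)/(1−δ) + 12δ^4/(1−δ); cooperation value: 27/(1−δ).
IC: 27 ≥ 36(1−δ^4) + 12δ^4 = 36 − 24δ^4.
So δ^4 ≥ 9/24 = 3/8, giving δ ≥ (3/8)^(1/4) ≈ 0.783.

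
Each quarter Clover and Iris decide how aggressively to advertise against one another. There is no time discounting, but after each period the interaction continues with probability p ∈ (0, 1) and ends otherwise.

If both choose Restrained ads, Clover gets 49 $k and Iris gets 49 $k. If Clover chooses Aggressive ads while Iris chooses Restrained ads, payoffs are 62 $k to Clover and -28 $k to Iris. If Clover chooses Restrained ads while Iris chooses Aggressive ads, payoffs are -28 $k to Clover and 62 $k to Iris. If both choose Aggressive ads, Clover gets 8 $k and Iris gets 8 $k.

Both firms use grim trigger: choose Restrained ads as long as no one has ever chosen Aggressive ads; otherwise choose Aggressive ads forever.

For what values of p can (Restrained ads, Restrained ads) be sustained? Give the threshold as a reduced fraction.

With no time discounting, the continuation probability p plays the role of the discount factor.
Grim-trigger IC: 49/(1−p) ≥ 62 + 8p/(1−p) ⇒ p ≥ (62−49)/(62−8) = 13/54.

13/54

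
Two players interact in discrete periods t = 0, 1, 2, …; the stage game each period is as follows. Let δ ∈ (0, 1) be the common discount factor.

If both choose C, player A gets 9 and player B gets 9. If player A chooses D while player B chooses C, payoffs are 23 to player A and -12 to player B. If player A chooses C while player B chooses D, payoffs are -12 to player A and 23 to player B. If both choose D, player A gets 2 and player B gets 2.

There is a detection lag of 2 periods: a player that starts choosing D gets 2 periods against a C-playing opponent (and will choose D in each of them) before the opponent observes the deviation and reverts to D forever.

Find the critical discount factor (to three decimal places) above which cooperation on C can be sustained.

A deviator earns 23 for 2 periods, then 2 forever; cooperating earns 9 forever. Multiplying the IC by (1−δ):
9 ≥ 23(1−δ^2) + 2δ^2, so 21·δ^2 ≥ 14 and δ^2 ≥ 2/3.
δ ≥ (2/3)^(1/2) ≈ 0.816.

0.816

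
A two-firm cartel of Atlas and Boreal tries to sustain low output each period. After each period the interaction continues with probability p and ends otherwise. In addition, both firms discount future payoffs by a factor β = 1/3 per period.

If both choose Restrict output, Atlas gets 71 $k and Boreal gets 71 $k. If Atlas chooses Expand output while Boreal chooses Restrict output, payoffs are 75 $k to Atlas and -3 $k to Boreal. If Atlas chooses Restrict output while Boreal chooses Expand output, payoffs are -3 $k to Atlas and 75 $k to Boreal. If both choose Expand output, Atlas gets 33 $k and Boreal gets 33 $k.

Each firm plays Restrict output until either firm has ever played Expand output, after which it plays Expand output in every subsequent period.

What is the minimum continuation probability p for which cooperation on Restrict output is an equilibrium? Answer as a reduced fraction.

Expected continuation weight on next period's payoff is β·p = 1/3·p, which plays the role of the discount factor.
Cooperation requires 1/3·p ≥ (75−71)/(75−33) = 2/21, hence p ≥ 2/7.

2/7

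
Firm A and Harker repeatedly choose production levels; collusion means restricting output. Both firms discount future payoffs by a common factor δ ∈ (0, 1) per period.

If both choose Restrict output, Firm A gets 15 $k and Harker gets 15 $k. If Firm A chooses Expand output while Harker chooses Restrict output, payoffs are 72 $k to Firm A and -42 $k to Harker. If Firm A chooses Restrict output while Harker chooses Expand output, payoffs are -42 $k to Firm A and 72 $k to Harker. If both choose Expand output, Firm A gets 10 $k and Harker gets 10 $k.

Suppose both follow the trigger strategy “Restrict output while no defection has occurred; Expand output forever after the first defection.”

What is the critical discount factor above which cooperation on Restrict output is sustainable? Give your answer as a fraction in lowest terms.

57/62

Under grim trigger the critical discount factor is (T−C)/(T−P) with T = 72, C = 15, P = 10.
δ* = (72−15)/(72−10) = 57/62.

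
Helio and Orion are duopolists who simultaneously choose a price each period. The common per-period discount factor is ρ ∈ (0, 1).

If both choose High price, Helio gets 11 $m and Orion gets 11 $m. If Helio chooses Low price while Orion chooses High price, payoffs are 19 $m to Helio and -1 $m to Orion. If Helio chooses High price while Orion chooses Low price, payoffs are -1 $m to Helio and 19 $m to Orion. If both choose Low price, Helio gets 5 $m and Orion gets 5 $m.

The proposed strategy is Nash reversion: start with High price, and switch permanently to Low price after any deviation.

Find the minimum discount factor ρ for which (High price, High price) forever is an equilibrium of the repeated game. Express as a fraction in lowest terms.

4/7

11/(1−ρ) ≥ 19 + 5ρ/(1−ρ)
11 ≥ 19 − 14ρ
ρ ≥ 8/14 = 4/7.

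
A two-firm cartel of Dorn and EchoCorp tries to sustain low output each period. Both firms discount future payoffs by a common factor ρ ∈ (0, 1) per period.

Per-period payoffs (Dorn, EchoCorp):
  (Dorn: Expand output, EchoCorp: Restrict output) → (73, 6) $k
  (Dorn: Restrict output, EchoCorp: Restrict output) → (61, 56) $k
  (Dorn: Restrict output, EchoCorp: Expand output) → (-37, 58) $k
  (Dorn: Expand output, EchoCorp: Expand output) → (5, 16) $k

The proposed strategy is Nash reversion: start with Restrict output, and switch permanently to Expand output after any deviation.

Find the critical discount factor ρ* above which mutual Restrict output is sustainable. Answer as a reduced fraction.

Dorn: cooperation gives 61 each period; deviation gives 73 once then 5 forever.
  61/(1−ρ) ≥ 73 + 5ρ/(1−ρ) ⇒ ρ ≥ 12/68 = 3/17.
EchoCorp: cooperation gives 56 each period; deviation gives 58 once then 16 forever.
  ρ ≥ 2/42 = 1/21.
Both must hold, so the binding constraint is Dorn's: ρ ≥ 3/17.

3/17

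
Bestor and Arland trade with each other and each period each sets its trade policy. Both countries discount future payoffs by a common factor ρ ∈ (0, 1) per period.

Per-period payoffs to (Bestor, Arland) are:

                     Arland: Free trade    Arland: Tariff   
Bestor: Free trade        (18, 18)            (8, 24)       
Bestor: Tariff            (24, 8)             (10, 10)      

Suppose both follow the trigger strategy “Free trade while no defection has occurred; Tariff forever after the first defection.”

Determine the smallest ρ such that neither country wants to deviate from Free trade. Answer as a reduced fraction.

Cooperation forever yields 18 each period: 18/(1−ρ).
Deviating yields 24 once, then 10 forever: 24 + 10ρ/(1−ρ).
No profitable deviation requires 18/(1−ρ) ≥ 24 + 10ρ/(1−ρ).
Multiplying by (1−ρ): 18 ≥ 24(1−ρ) + 10ρ = 24 − 14ρ.
So 14ρ ≥ 6, i.e. ρ ≥ 6/14 = 3/7.

3/7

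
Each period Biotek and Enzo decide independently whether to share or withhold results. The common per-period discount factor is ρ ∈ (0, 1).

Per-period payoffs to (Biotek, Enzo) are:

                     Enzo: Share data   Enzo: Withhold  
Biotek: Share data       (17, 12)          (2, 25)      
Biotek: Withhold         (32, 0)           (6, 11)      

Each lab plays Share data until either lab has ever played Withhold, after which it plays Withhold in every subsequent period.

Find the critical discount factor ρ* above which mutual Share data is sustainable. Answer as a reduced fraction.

Biotek: cooperation gives 17 each period; deviation gives 32 once then 6 forever.
  17/(1−ρ) ≥ 32 + 6ρ/(1−ρ) ⇒ ρ ≥ 15/26.
Enzo: cooperation gives 12 each period; deviation gives 25 once then 11 forever.
  ρ ≥ 13/14.
Both must hold, so the binding constraint is Enzo's: ρ ≥ 13/14.

13/14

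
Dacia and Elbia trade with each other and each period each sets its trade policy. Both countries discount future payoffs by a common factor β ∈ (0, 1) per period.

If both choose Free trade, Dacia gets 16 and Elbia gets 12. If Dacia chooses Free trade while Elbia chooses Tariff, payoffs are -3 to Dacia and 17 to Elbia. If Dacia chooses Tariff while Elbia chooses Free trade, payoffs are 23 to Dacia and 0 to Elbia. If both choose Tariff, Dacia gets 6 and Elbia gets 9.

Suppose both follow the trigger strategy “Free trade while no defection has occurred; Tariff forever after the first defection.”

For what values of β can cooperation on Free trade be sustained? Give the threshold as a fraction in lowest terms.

Dacia's threshold: (23−16)/(23−6) = 7/17.
Elbia's threshold: (17−12)/(17−9) = 5/8.
7/17 < 5/8, so Elbia binds and β* = 5/8.

5/8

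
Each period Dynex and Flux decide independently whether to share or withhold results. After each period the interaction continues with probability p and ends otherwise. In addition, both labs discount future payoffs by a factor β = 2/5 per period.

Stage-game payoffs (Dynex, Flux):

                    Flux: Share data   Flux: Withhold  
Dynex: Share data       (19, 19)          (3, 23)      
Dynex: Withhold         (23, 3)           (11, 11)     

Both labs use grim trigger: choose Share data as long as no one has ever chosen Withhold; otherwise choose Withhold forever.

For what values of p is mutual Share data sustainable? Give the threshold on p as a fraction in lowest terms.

With continuation probability p and discount β, the effective per-period discount factor is βp.
Grim-trigger IC: βp ≥ (23−19)/(23−11) = 1/3.
So p ≥ (1/3)/(2/5) = 5/6.

5/6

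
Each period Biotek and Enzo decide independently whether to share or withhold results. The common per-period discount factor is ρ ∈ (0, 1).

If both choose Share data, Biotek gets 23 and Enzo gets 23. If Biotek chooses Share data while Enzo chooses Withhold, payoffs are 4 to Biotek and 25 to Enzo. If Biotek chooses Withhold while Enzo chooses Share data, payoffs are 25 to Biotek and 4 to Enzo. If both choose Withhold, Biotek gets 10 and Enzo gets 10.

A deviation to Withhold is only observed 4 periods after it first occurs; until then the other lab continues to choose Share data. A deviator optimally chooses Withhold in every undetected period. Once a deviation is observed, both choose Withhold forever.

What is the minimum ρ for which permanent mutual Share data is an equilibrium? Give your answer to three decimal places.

The best deviation is to choose Withhold for all 4 undetected periods, earning 25 each, then 10 forever once detected.
Deviation value: 25(1−ρ^4)/(1−ρ) + 10ρ^4/(1−ρ); cooperation value: 23/(1−ρ).
IC: 23 ≥ 25(1−ρ^4) + 10ρ^4 = 25 − 15ρ^4.
So ρ^4 ≥ 2/15, giving ρ ≥ (2/15)^(1/4) ≈ 0.604.

0.604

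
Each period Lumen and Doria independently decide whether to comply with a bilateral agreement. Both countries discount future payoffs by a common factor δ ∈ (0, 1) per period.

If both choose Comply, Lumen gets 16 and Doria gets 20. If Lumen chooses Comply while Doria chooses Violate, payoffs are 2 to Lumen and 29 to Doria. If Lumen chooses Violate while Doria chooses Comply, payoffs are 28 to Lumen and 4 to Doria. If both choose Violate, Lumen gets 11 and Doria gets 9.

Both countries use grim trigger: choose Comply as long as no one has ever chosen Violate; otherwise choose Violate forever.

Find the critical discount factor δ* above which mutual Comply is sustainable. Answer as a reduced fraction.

12/17

Lumen: cooperation gives 16 each period; deviation gives 28 once then 11 forever.
  16/(1−δ) ≥ 28 + 11δ/(1−δ) ⇒ δ ≥ 12/17.
Doria: cooperation gives 20 each period; deviation gives 29 once then 9 forever.
  δ ≥ 9/20.
Both must hold, so the binding constraint is Lumen's: δ ≥ 12/17.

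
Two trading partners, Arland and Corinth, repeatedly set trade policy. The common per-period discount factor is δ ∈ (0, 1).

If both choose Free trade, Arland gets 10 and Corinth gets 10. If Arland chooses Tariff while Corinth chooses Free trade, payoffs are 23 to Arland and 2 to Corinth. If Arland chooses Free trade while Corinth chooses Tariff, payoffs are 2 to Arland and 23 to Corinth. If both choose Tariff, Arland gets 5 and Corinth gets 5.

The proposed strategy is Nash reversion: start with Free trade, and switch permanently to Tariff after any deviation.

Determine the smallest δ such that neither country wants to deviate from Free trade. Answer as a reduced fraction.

13/18

Under grim trigger the critical discount factor is (T−C)/(T−P) with T = 23, C = 10, P = 5.
δ* = (23−10)/(23−5) = 13/18.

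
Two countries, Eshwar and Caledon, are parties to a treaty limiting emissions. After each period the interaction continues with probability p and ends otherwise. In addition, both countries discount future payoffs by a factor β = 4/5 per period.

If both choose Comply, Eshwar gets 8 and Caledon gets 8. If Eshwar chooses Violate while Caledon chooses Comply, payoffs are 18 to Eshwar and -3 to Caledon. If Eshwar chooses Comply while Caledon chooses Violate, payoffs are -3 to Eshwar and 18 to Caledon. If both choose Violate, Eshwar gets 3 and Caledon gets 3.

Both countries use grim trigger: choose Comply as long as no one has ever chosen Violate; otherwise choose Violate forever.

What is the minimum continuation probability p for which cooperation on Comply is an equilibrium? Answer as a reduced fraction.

Expected continuation weight on next period's payoff is β·p = 4/5·p, which plays the role of the discount factor.
Cooperation requires 4/5·p ≥ (18−8)/(18−3) = 2/3, hence p ≥ 5/6.

5/6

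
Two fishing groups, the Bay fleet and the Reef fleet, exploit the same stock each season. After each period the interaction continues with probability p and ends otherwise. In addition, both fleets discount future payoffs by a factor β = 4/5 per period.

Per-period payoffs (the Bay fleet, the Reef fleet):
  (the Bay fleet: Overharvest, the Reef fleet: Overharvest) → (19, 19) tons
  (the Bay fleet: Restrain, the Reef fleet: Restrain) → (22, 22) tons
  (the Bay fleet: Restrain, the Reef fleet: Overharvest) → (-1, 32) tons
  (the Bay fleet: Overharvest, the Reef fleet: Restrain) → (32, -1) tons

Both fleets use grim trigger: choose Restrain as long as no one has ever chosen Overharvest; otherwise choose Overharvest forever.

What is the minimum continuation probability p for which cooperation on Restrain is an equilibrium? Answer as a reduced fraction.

Expected continuation weight on next period's payoff is β·p = 4/5·p, which plays the role of the discount factor.
Cooperation requires 4/5·p ≥ (32−22)/(32−19) = 10/13, hence p ≥ 25/26.

25/26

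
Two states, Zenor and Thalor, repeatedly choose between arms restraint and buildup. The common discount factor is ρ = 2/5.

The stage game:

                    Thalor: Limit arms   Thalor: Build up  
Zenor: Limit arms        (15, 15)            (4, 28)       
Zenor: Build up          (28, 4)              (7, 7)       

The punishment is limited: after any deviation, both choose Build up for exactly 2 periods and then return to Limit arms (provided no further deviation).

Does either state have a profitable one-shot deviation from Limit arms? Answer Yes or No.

Yes

A one-shot deviation gives 28 now, then 7 for 2 periods, then back to 15.
Gain from deviating: (28−15) today; loss: (15−7) in each of the next 2 periods.
No-deviation condition: (15−7)(ρ+…+ρ^2) ≥ 28−15, i.e. ρ+…+ρ^2 ≥ 13/8.
At ρ = 2/5: ρ+…+ρ^2 = 0.5600 < 1.6250.
So cooperation is not sustainable.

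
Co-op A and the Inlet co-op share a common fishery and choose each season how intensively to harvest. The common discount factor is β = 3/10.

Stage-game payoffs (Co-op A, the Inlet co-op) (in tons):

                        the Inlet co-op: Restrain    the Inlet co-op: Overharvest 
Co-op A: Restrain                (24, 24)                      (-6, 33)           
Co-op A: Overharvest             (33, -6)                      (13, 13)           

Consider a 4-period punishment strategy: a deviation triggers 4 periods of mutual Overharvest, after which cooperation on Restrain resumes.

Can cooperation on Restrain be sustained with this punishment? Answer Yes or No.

Comparing payoff streams over the 5 periods until play realigns: cooperate → 24(1+β+…+β^4); deviate → 33 + 13(β+…+β^4).
Cooperation is sustained iff (24−13)(β+…+β^4) ≥ 33−24.
β+…+β^4 = 3/10·(1−(3/10)^4)/(1−3/10) = 0.4251, and (33−24)/(24−13) = 0.8182.
0.4251 < 0.8182, so cooperation is not sustainable.

No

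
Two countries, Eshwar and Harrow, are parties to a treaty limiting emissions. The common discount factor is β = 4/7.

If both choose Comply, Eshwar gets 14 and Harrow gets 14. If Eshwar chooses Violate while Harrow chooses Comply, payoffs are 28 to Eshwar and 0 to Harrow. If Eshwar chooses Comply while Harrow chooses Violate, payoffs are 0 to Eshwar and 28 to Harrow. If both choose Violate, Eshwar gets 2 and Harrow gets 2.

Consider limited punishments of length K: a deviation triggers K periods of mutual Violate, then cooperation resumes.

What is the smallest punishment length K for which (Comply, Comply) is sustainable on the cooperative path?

4

Need Σ_{k=1}^{K} β^k ≥ (28−14)/(14−2) = 1.1667 at β = 4/7.
At K = 3 the sum is 1.0845 < 1.1667; at K = 4 it is 1.1912 ≥ 1.1667.
So the minimum punishment length is K = 4.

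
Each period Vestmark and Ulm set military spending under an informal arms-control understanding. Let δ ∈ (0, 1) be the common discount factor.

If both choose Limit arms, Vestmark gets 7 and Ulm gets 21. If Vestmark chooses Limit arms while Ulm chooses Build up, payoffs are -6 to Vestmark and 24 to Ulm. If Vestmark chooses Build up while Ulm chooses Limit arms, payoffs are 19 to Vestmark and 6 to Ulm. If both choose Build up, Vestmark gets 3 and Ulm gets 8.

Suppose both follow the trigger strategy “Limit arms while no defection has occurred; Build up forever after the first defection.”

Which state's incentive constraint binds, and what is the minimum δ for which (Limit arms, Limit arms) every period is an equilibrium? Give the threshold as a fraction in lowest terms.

Vestmark; δ ≥ 3/4

For Vestmark: deviation gain 19−7 = 12, per-period punishment loss 7−3 = 4. IC gives δ ≥ 12/16 = 3/4.
For Ulm: gain 3, loss 13 per period, so δ ≥ 3/16.
The tighter constraint is Vestmark's, so cooperation needs δ ≥ 3/4.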